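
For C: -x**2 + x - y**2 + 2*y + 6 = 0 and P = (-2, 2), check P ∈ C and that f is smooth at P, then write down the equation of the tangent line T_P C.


Tangent line at P: 5*x - 2*y + 14 = 0.

Step 1: f(-2, 2) = 0, so P lies on C.
Step 2: partial derivatives
  f_x(x, y) = 1 - 2*x, f_y(x, y) = 2 - 2*y.
  f_x(P) = 5, f_y(P) = -2 (gradient nonzero, so P is smooth).
Step 3: tangent line at P: 5·(x − -2) + -2·(y − 2) = 0.
Expanding: 5*x - 2*y + 14 = 0.


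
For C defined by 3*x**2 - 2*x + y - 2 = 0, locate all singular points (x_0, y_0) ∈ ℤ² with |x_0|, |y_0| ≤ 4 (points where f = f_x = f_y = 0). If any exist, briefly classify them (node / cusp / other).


No singular points in the scanned grid; C is smooth there.

Compute partial derivatives:
  f_x = 6*x - 2.
  f_y = 1.
f_y = 1 is a nonzero constant, so f_y never vanishes: no point (x, y) can satisfy f = f_x = f_y = 0. In particular no (x, y) ∈ {−4, ..., 4}² is singular; the curve is smooth.


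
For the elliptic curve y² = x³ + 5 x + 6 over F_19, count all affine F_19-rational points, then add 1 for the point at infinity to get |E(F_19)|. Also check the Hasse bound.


Affine points = {(0, 5), (0, 14), (2, 9), (2, 10), (5, 2), (5, 17), (6, 9), (6, 10), (7, 2), (7, 17), (8, 8), (8, 11), (9, 1), (9, 18), (10, 7), (10, 12), (11, 9), (11, 10), (13, 8), (13, 11), (15, 6), (15, 13), (17, 8), (17, 11), (18, 0)}; affine count = 25; |E(F_19)| = 26.

Discriminant check: Δ ∝ 4a³ + 27b² = 4·5³ + 27·6² = 4·125 + 27·36 ≡ 9 (mod 19). Nonzero ⇒ E is nonsingular.
For each x ∈ F_19, compute rhs = x³ + 5·x + 6 mod 19, then count y ∈ F_19 with y² ≡ rhs.
  x = 0: rhs = 6, matching y values: 5, 14 (2 points).
  x = 1: rhs = 12, matching y values: none (0 points).
  x = 2: rhs = 5, matching y values: 9, 10 (2 points).
  x = 3: rhs = 10, matching y values: none (0 points).
  x = 4: rhs = 14, matching y values: none (0 points).
  x = 5: rhs = 4, matching y values: 2, 17 (2 points).
  x = 6: rhs = 5, matching y values: 9, 10 (2 points).
  x = 7: rhs = 4, matching y values: 2, 17 (2 points).
  x = 8: rhs = 7, matching y values: 8, 11 (2 points).
  x = 9: rhs = 1, matching y values: 1, 18 (2 points).
  x = 10: rhs = 11, matching y values: 7, 12 (2 points).
  x = 11: rhs = 5, matching y values: 9, 10 (2 points).
  x = 12: rhs = 8, matching y values: none (0 points).
  x = 13: rhs = 7, matching y values: 8, 11 (2 points).
  x = 14: rhs = 8, matching y values: none (0 points).
  x = 15: rhs = 17, matching y values: 6, 13 (2 points).
  x = 16: rhs = 2, matching y values: none (0 points).
  x = 17: rhs = 7, matching y values: 8, 11 (2 points).
  x = 18: rhs = 0, matching y values: 0 (1 points).
Total affine count: 25.
Full point count |E(F_19)| = 25 + 1 = 26.
Hasse bound: |26 − (19+1)| = |6| = 6 ≤ 2√19 ≈ 8.7178 ✓.


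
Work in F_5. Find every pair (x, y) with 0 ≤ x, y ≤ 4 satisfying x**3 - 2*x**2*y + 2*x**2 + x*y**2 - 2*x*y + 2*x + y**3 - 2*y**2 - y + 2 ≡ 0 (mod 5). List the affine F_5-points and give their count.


Affine F_5-points: {(0, 1), (0, 2), (0, 4), (1, 3), (1, 4), (2, 1), (2, 3), (3, 1), (3, 2), (4, 2)}; count = 10.

For each of the 25 pairs (x, y) ∈ F_5², evaluate f(x, y) mod 5. Record the zeros.
  x = 0: [0↦2, 1↦0, 2↦0, 3↦3, 4↦0]  zeros at y ∈ {1, 2, 4}
  x = 1: [0↦2, 1↦2, 2↦1, 3↦0, 4↦0]  zeros at y ∈ {3, 4}
  x = 2: [0↦2, 1↦0, 2↦4, 3↦0, 4↦4]  zeros at y ∈ {1, 3}
  x = 3: [0↦3, 1↦0, 2↦0, 3↦4, 4↦3]  zeros at y ∈ {1, 2}
  x = 4: [0↦1, 1↦3, 2↦0, 3↦3, 4↦3]  zeros at y ∈ {2}
Collecting zeros: affine points = {(0, 1), (0, 2), (0, 4), (1, 3), (1, 4), (2, 1), (2, 3), (3, 1), (3, 2), (4, 2)}.
Total count |C(F_5)_aff| = 10.


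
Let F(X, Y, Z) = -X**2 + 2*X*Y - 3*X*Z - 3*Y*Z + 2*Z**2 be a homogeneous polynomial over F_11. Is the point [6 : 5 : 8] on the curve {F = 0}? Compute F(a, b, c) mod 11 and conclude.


F(6,5,8) ≡ 9 (mod 11); P is NOT on the curve.

Evaluate F(6, 5, 8) term-by-term (mod 11).
  -X**2 ↦ -1·36·1·1 = -36
  2*X*Y ↦ 2·6·5·1 = 60
  -3*X*Z ↦ -3·6·1·8 = -144
  -3*Y*Z ↦ -3·1·5·8 = -120
  2*Z**2 ↦ 2·1·1·64 = 128
Sum: F(6, 5, 8) = (-36) + (60) + (-144) + (-120) + (128) = -112.
Reducing mod 11: -112 ≡ 9 (mod 11).
Since F(a, b, c) ≡ 9 ≠ 0 (mod 11), P does NOT lie on the curve.


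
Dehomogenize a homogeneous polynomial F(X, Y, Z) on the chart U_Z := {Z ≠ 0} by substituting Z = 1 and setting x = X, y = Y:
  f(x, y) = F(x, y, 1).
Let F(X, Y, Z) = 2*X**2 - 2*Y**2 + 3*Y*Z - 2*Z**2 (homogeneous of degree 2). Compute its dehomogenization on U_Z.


f(x, y) = 2*x**2 - 2*y**2 + 3*y - 2

On U_Z we set Z = 1. Each monomial c·X^i·Y^j·Z^k in F becomes c·x^i·y^j·1^k = c·x^i·y^j.
Substituting Z = 1: F(X, Y, 1) = 2*x**2 - 2*y**2 + 3*y - 2.
Note: deg(f) ≤ deg(F) = 2; strict inequality happens when F is divisible by Z (lost terms).


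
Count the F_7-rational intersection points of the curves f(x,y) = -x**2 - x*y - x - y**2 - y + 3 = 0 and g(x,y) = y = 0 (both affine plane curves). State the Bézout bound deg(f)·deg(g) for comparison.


Common zeros: ∅; count = 0; Bézout bound = 2.

deg(f) = 2, deg(g) = 1, so Bézout bound = 2.
Scan x ∈ F_7. For each x, list the y ∈ F_7 with f(x, y) ≡ 0 and those with g(x, y) ≡ 0 (mod 7); the common zeros in that column are the intersection.
  x = 0: f ≡ 0 at y ∈ ∅; g ≡ 0 at y ∈ {0}; common: ∅.
  x = 1: f ≡ 0 at y ∈ {2, 3}; g ≡ 0 at y ∈ {0}; common: ∅.
  x = 2: f ≡ 0 at y ∈ {1, 3}; g ≡ 0 at y ∈ {0}; common: ∅.
  x = 3: f ≡ 0 at y ∈ {1, 2}; g ≡ 0 at y ∈ {0}; common: ∅.
  x = 4: f ≡ 0 at y ∈ ∅; g ≡ 0 at y ∈ {0}; common: ∅.
  x = 5: f ≡ 0 at y ∈ ∅; g ≡ 0 at y ∈ {0}; common: ∅.
  x = 6: f ≡ 0 at y ∈ ∅; g ≡ 0 at y ∈ {0}; common: ∅.
Collecting: common zeros = ∅, so the count is 0.
Comparison with the Bézout bound: 0 ≤ 2 = deg(f)·deg(g), as expected for curves with no common component (the affine F_7-count falls short of the bound because intersections may lie at infinity, over extension fields, or carry multiplicity).


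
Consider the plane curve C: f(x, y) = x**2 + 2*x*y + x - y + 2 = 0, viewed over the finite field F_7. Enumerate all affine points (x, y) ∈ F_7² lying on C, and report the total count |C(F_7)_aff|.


Affine F_7-points: {(0, 2), (1, 3), (2, 2), (3, 0), (5, 5), (6, 3)}; count = 6.

For each of the 49 pairs (x, y) ∈ F_7², evaluate f(x, y) mod 7. Record the zeros.
  x = 0: [0↦2, 1↦1, 2↦0, 3↦6, 4↦5, 5↦4, 6↦3]  zeros at y ∈ {2}
  x = 1: [0↦4, 1↦5, 2↦6, 3↦0, 4↦1, 5↦2, 6↦3]  zeros at y ∈ {3}
  x = 2: [0↦1, 1↦4, 2↦0, 3↦3, 4↦6, 5↦2, 6↦5]  zeros at y ∈ {2}
  x = 3: [0↦0, 1↦5, 2↦3, 3↦1, 4↦6, 5↦4, 6↦2]  zeros at y ∈ {0}
  x = 4: [0↦1, 1↦1, 2↦1, 3↦1, 4↦1, 5↦1, 6↦1]  zeros at y ∈ ∅
  x = 5: [0↦4, 1↦6, 2↦1, 3↦3, 4↦5, 5↦0, 6↦2]  zeros at y ∈ {5}
  x = 6: [0↦2, 1↦6, 2↦3, 3↦0, 4↦4, 5↦1, 6↦5]  zeros at y ∈ {3}
Collecting zeros: affine points = {(0, 2), (1, 3), (2, 2), (3, 0), (5, 5), (6, 3)}.
Total count |C(F_7)_aff| = 6.


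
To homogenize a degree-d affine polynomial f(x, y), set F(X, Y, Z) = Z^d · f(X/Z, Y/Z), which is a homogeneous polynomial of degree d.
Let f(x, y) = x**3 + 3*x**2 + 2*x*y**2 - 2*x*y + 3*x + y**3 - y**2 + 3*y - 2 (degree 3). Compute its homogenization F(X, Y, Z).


F(X, Y, Z) = X**3 + 3*X**2*Z + 2*X*Y**2 - 2*X*Y*Z + 3*X*Z**2 + Y**3 - Y**2*Z + 3*Y*Z**2 - 2*Z**3

deg(f) = 3.
Substitute x = X/Z, y = Y/Z into f, then multiply by Z^3.
  monomial 1·x^3·y^0 ↦ 1·X^3·Y^0·Z^0.
  monomial 3·x^2·y^0 ↦ 3·X^2·Y^0·Z^1.
  monomial 2·x^1·y^2 ↦ 2·X^1·Y^2·Z^0.
  monomial -2·x^1·y^1 ↦ -2·X^1·Y^1·Z^1.
  monomial 3·x^1·y^0 ↦ 3·X^1·Y^0·Z^2.
  monomial 1·x^0·y^3 ↦ 1·X^0·Y^3·Z^0.
  monomial -1·x^0·y^2 ↦ -1·X^0·Y^2·Z^1.
  monomial 3·x^0·y^1 ↦ 3·X^0·Y^1·Z^2.
  monomial -2·x^0·y^0 ↦ -2·X^0·Y^0·Z^3.
Collecting: F(X, Y, Z) = X**3 + 3*X**2*Z + 2*X*Y**2 - 2*X*Y*Z + 3*X*Z**2 + Y**3 - Y**2*Z + 3*Y*Z**2 - 2*Z**3.


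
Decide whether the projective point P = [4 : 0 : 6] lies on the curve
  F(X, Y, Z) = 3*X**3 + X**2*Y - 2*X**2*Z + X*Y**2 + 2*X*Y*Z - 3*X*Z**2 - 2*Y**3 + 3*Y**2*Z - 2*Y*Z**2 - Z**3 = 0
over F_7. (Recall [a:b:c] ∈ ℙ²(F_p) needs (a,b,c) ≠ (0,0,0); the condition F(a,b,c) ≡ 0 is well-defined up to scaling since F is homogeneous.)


F(4,0,6) ≡ 3 (mod 7); P is NOT on the curve.

Evaluate F(4, 0, 6) term-by-term (mod 7).
  3*X**3 ↦ 3·64·1·1 = 192
  X**2*Y ↦ 1·16·0·1 = 0
  -2*X**2*Z ↦ -2·16·1·6 = -192
  X*Y**2 ↦ 1·4·0·1 = 0
  2*X*Y*Z ↦ 2·4·0·6 = 0
  -3*X*Z**2 ↦ -3·4·1·36 = -432
  -2*Y**3 ↦ -2·1·0·1 = 0
  3*Y**2*Z ↦ 3·1·0·6 = 0
  -2*Y*Z**2 ↦ -2·1·0·36 = 0
  -Z**3 ↦ -1·1·1·216 = -216
Sum: F(4, 0, 6) = (192) + (0) + (-192) + (0) + (0) + (-432) + (0) + (0) + (0) + (-216) = -648.
Reducing mod 7: -648 ≡ 3 (mod 7).
Since F(a, b, c) ≡ 3 ≠ 0 (mod 7), P does NOT lie on the curve.


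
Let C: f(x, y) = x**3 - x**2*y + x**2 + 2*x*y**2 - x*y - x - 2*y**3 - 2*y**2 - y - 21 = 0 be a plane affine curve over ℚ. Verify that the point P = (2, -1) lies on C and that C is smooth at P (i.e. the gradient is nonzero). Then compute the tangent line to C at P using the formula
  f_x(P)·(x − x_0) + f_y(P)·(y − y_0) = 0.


Tangent line at P: 22*x - 17*y - 61 = 0.

Step 1: f(2, -1) = 0, so P lies on C.
Step 2: partial derivatives
  f_x(x, y) = 3*x**2 - 2*x*y + 2*x + 2*y**2 - y - 1, f_y(x, y) = -x**2 + 4*x*y - x - 6*y**2 - 4*y - 1.
  f_x(P) = 22, f_y(P) = -17 (gradient nonzero, so P is smooth).
Step 3: tangent line at P: 22·(x − 2) + -17·(y − -1) = 0.
Expanding: 22*x - 17*y - 61 = 0.


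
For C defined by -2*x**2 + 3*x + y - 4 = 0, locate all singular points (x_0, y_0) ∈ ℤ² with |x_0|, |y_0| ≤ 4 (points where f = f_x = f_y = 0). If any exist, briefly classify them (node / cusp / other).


No singular points in the scanned grid; C is smooth there.

Compute partial derivatives:
  f_x = 3 - 4*x.
  f_y = 1.
f_y = 1 is a nonzero constant, so f_y never vanishes: no point (x, y) can satisfy f = f_x = f_y = 0. In particular no (x, y) ∈ {−4, ..., 4}² is singular; the curve is smooth.


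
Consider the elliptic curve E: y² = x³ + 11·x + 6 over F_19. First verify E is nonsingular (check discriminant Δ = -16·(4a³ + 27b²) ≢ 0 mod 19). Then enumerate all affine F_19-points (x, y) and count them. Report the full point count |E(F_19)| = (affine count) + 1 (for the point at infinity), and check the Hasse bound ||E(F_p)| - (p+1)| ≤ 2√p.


Affine points = {(0, 5), (0, 14), (2, 6), (2, 13), (3, 3), (3, 16), (4, 0), (8, 6), (8, 13), (9, 6), (9, 13), (12, 2), (12, 17), (13, 3), (13, 16), (14, 4), (14, 15)}; affine count = 17; |E(F_19)| = 18.

Discriminant check: Δ ∝ 4a³ + 27b² = 4·11³ + 27·6² = 4·1331 + 27·36 ≡ 7 (mod 19). Nonzero ⇒ E is nonsingular.
For each x ∈ F_19, compute rhs = x³ + 11·x + 6 mod 19, then count y ∈ F_19 with y² ≡ rhs.
  x = 0: rhs = 6, matching y values: 5, 14 (2 points).
  x = 1: rhs = 18, matching y values: none (0 points).
  x = 2: rhs = 17, matching y values: 6, 13 (2 points).
  x = 3: rhs = 9, matching y values: 3, 16 (2 points).
  x = 4: rhs = 0, matching y values: 0 (1 points).
  x = 5: rhs = 15, matching y values: none (0 points).
  x = 6: rhs = 3, matching y values: none (0 points).
  x = 7: rhs = 8, matching y values: none (0 points).
  x = 8: rhs = 17, matching y values: 6, 13 (2 points).
  x = 9: rhs = 17, matching y values: 6, 13 (2 points).
  x = 10: rhs = 14, matching y values: none (0 points).
  x = 11: rhs = 14, matching y values: none (0 points).
  x = 12: rhs = 4, matching y values: 2, 17 (2 points).
  x = 13: rhs = 9, matching y values: 3, 16 (2 points).
  x = 14: rhs = 16, matching y values: 4, 15 (2 points).
  x = 15: rhs = 12, matching y values: none (0 points).
  x = 16: rhs = 3, matching y values: none (0 points).
  x = 17: rhs = 14, matching y values: none (0 points).
  x = 18: rhs = 13, matching y values: none (0 points).
Total affine count: 17.
Full point count |E(F_19)| = 17 + 1 = 18.
Hasse bound: |18 − (19+1)| = |-2| = 2 ≤ 2√19 ≈ 8.7178 ✓.


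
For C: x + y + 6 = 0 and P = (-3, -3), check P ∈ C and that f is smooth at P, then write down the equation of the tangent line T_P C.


Tangent line at P: x + y + 6 = 0.

Step 1: f(-3, -3) = 0, so P lies on C.
Step 2: partial derivatives
  f_x(x, y) = 1, f_y(x, y) = 1.
  f_x(P) = 1, f_y(P) = 1 (gradient nonzero, so P is smooth).
Step 3: tangent line at P: 1·(x − -3) + 1·(y − -3) = 0.
Expanding: x + y + 6 = 0.


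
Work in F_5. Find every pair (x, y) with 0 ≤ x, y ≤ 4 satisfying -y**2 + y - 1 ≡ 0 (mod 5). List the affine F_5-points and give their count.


Affine F_5-points: ∅; count = 0.

For each of the 25 pairs (x, y) ∈ F_5², evaluate f(x, y) mod 5. Record the zeros.
  x = 0: [0↦4, 1↦4, 2↦2, 3↦3, 4↦2]  zeros at y ∈ ∅
  x = 1: [0↦4, 1↦4, 2↦2, 3↦3, 4↦2]  zeros at y ∈ ∅
  x = 2: [0↦4, 1↦4, 2↦2, 3↦3, 4↦2]  zeros at y ∈ ∅
  x = 3: [0↦4, 1↦4, 2↦2, 3↦3, 4↦2]  zeros at y ∈ ∅
  x = 4: [0↦4, 1↦4, 2↦2, 3↦3, 4↦2]  zeros at y ∈ ∅
Collecting zeros: affine points = ∅.
Total count |C(F_5)_aff| = 0.


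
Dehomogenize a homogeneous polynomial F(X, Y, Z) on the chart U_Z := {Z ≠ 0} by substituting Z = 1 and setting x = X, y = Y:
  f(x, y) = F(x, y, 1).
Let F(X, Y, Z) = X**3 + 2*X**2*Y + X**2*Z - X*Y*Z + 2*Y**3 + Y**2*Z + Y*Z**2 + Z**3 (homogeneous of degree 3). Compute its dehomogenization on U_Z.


f(x, y) = x**3 + 2*x**2*y + x**2 - x*y + 2*y**3 + y**2 + y + 1

On U_Z we set Z = 1. Each monomial c·X^i·Y^j·Z^k in F becomes c·x^i·y^j·1^k = c·x^i·y^j.
Substituting Z = 1: F(X, Y, 1) = x**3 + 2*x**2*y + x**2 - x*y + 2*y**3 + y**2 + y + 1.
Note: deg(f) ≤ deg(F) = 3; strict inequality happens when F is divisible by Z (lost terms).


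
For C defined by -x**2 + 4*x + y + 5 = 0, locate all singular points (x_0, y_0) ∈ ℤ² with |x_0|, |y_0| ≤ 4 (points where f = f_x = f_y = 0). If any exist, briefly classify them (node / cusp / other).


No singular points in the scanned grid; C is smooth there.

Compute partial derivatives:
  f_x = 4 - 2*x.
  f_y = 1.
f_y = 1 is a nonzero constant, so f_y never vanishes: no point (x, y) can satisfy f = f_x = f_y = 0. In particular no (x, y) ∈ {−4, ..., 4}² is singular; the curve is smooth.


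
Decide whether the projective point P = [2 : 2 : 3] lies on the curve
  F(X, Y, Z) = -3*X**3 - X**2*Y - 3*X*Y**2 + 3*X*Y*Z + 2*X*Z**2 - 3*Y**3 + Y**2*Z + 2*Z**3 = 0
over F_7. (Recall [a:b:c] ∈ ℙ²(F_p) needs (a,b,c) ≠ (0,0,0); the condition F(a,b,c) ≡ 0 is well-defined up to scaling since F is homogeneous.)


F(2,2,3) ≡ 2 (mod 7); P is NOT on the curve.

Evaluate F(2, 2, 3) term-by-term (mod 7).
  -3*X**3 ↦ -3·8·1·1 = -24
  -X**2*Y ↦ -1·4·2·1 = -8
  -3*X*Y**2 ↦ -3·2·4·1 = -24
  3*X*Y*Z ↦ 3·2·2·3 = 36
  2*X*Z**2 ↦ 2·2·1·9 = 36
  -3*Y**3 ↦ -3·1·8·1 = -24
  Y**2*Z ↦ 1·1·4·3 = 12
  2*Z**3 ↦ 2·1·1·27 = 54
Sum: F(2, 2, 3) = (-24) + (-8) + (-24) + (36) + (36) + (-24) + (12) + (54) = 58.
Reducing mod 7: 58 ≡ 2 (mod 7).
Since F(a, b, c) ≡ 2 ≠ 0 (mod 7), P does NOT lie on the curve.


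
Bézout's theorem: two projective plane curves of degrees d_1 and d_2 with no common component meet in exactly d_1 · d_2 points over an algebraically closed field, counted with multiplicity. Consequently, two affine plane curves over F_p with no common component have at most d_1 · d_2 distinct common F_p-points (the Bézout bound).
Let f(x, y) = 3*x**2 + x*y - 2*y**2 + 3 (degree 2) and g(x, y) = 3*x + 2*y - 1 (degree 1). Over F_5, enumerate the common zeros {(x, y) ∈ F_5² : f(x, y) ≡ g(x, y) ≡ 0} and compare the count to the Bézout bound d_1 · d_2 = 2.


Common zeros: {(0, 3), (2, 0)}; count = 2; Bézout bound = 2.

deg(f) = 2, deg(g) = 1, so Bézout bound = 2.
Scan x ∈ F_5. For each x, list the y ∈ F_5 with f(x, y) ≡ 0 and those with g(x, y) ≡ 0 (mod 5); the common zeros in that column are the intersection.
  x = 0: f ≡ 0 at y ∈ {2, 3}; g ≡ 0 at y ∈ {3}; common: {3}.
  x = 1: f ≡ 0 at y ∈ {1, 2}; g ≡ 0 at y ∈ {4}; common: ∅.
  x = 2: f ≡ 0 at y ∈ {0, 1}; g ≡ 0 at y ∈ {0}; common: {0}.
  x = 3: f ≡ 0 at y ∈ {0, 4}; g ≡ 0 at y ∈ {1}; common: ∅.
  x = 4: f ≡ 0 at y ∈ {3, 4}; g ≡ 0 at y ∈ {2}; common: ∅.
Collecting: common zeros = {(0, 3), (2, 0)}, so the count is 2.
Comparison with the Bézout bound: 2 ≤ 2 = deg(f)·deg(g), as expected for curves with no common component (the bound is attained).


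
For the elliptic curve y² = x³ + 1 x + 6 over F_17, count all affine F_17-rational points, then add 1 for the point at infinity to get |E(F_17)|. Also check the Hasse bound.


Affine points = {(1, 5), (1, 12), (2, 4), (2, 13), (3, 6), (3, 11), (5, 0), (7, 4), (7, 13), (8, 4), (8, 13), (9, 8), (9, 9), (10, 8), (10, 9), (15, 8), (15, 9), (16, 2), (16, 15)}; affine count = 19; |E(F_17)| = 20.

Discriminant check: Δ ∝ 4a³ + 27b² = 4·1³ + 27·6² = 4·1 + 27·36 ≡ 7 (mod 17). Nonzero ⇒ E is nonsingular.
For each x ∈ F_17, compute rhs = x³ + 1·x + 6 mod 17, then count y ∈ F_17 with y² ≡ rhs.
  x = 0: rhs = 6, matching y values: none (0 points).
  x = 1: rhs = 8, matching y values: 5, 12 (2 points).
  x = 2: rhs = 16, matching y values: 4, 13 (2 points).
  x = 3: rhs = 2, matching y values: 6, 11 (2 points).
  x = 4: rhs = 6, matching y values: none (0 points).
  x = 5: rhs = 0, matching y values: 0 (1 points).
  x = 6: rhs = 7, matching y values: none (0 points).
  x = 7: rhs = 16, matching y values: 4, 13 (2 points).
  x = 8: rhs = 16, matching y values: 4, 13 (2 points).
  x = 9: rhs = 13, matching y values: 8, 9 (2 points).
  x = 10: rhs = 13, matching y values: 8, 9 (2 points).
  x = 11: rhs = 5, matching y values: none (0 points).
  x = 12: rhs = 12, matching y values: none (0 points).
  x = 13: rhs = 6, matching y values: none (0 points).
  x = 14: rhs = 10, matching y values: none (0 points).
  x = 15: rhs = 13, matching y values: 8, 9 (2 points).
  x = 16: rhs = 4, matching y values: 2, 15 (2 points).
Total affine count: 19.
Full point count |E(F_17)| = 19 + 1 = 20.
Hasse bound: |20 − (17+1)| = |2| = 2 ≤ 2√17 ≈ 8.2462 ✓.


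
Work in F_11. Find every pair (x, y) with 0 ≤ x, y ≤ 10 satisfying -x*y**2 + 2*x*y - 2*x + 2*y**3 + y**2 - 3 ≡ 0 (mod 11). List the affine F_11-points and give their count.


Affine F_11-points: {(0, 1), (1, 3), (2, 4), (3, 2), (3, 8), (4, 0), (4, 9), (5, 5), (7, 7), (8, 10), (9, 6)}; count = 11.

For each of the 121 pairs (x, y) ∈ F_11², evaluate f(x, y) mod 11. Record the zeros.
  x = 0: [0↦8, 1↦0, 2↦6, 3↦5, 4↦9, 5↦8, 6↦3, 7↦6, 8↦7, 9↦7, 10↦7]  zeros at y ∈ {1}
  x = 1: [0↦6, 1↦10, 2↦4, 3↦0, 4↦10, 5↦2, 6↦10, 7↦2, 8↦1, 9↦8, 10↦2]  zeros at y ∈ {3}
  x = 2: [0↦4, 1↦9, 2↦2, 3↦6, 4↦0, 5↦7, 6↦6, 7↦9, 8↦6, 9↦9, 10↦8]  zeros at y ∈ {4}
  x = 3: [0↦2, 1↦8, 2↦0, 3↦1, 4↦1, 5↦1, 6↦2, 7↦5, 8↦0, 9↦10, 10↦3]  zeros at y ∈ {2, 8}
  x = 4: [0↦0, 1↦7, 2↦9, 3↦7, 4↦2, 5↦6, 6↦9, 7↦1, 8↦5, 9↦0, 10↦9]  zeros at y ∈ {0, 9}
  x = 5: [0↦9, 1↦6, 2↦7, 3↦2, 4↦3, 5↦0, 6↦5, 7↦8, 8↦10, 9↦1, 10↦4]  zeros at y ∈ {5}
  x = 6: [0↦7, 1↦5, 2↦5, 3↦8, 4↦4, 5↦5, 6↦1, 7↦4, 8↦4, 9↦2, 10↦10]  zeros at y ∈ ∅
  x = 7: [0↦5, 1↦4, 2↦3, 3↦3, 4↦5, 5↦10, 6↦8, 7↦0, 8↦9, 9↦3, 10↦5]  zeros at y ∈ {7}
  x = 8: [0↦3, 1↦3, 2↦1, 3↦9, 4↦6, 5↦4, 6↦4, 7↦7, 8↦3, 9↦4, 10↦0]  zeros at y ∈ {10}
  x = 9: [0↦1, 1↦2, 2↦10, 3↦4, 4↦7, 5↦9, 6↦0, 7↦3, 8↦8, 9↦5, 10↦6]  zeros at y ∈ {6}
  x = 10: [0↦10, 1↦1, 2↦8, 3↦10, 4↦8, 5↦3, 6↦7, 7↦10, 8↦2, 9↦6, 10↦1]  zeros at y ∈ ∅
Collecting zeros: affine points = {(0, 1), (1, 3), (2, 4), (3, 2), (3, 8), (4, 0), (4, 9), (5, 5), (7, 7), (8, 10), (9, 6)}.
Total count |C(F_11)_aff| = 11.


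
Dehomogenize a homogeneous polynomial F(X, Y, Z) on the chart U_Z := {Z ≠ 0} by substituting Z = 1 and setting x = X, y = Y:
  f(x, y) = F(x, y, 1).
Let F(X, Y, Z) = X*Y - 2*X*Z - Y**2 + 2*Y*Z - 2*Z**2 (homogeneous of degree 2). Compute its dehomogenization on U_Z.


f(x, y) = x*y - 2*x - y**2 + 2*y - 2

On U_Z we set Z = 1. Each monomial c·X^i·Y^j·Z^k in F becomes c·x^i·y^j·1^k = c·x^i·y^j.
Substituting Z = 1: F(X, Y, 1) = x*y - 2*x - y**2 + 2*y - 2.
Note: deg(f) ≤ deg(F) = 2; strict inequality happens when F is divisible by Z (lost terms).


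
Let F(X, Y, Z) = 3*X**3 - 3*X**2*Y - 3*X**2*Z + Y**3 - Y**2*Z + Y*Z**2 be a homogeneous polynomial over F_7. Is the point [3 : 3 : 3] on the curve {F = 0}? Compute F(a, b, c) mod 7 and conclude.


F(3,3,3) ≡ 2 (mod 7); P is NOT on the curve.

Evaluate F(3, 3, 3) term-by-term (mod 7).
  3*X**3 ↦ 3·27·1·1 = 81
  -3*X**2*Y ↦ -3·9·3·1 = -81
  -3*X**2*Z ↦ -3·9·1·3 = -81
  Y**3 ↦ 1·1·27·1 = 27
  -Y**2*Z ↦ -1·1·9·3 = -27
  Y*Z**2 ↦ 1·1·3·9 = 27
Sum: F(3, 3, 3) = (81) + (-81) + (-81) + (27) + (-27) + (27) = -54.
Reducing mod 7: -54 ≡ 2 (mod 7).
Since F(a, b, c) ≡ 2 ≠ 0 (mod 7), P does NOT lie on the curve.


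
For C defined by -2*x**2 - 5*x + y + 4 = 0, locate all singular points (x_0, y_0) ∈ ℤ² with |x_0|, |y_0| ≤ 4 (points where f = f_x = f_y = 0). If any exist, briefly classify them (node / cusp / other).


No singular points in the scanned grid; C is smooth there.

Compute partial derivatives:
  f_x = -4*x - 5.
  f_y = 1.
f_y = 1 is a nonzero constant, so f_y never vanishes: no point (x, y) can satisfy f = f_x = f_y = 0. In particular no (x, y) ∈ {−4, ..., 4}² is singular; the curve is smooth.


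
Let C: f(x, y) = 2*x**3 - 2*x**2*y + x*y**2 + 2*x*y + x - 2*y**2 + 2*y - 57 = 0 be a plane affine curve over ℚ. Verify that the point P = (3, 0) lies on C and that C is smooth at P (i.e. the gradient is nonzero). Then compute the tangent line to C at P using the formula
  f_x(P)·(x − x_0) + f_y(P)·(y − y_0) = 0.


Tangent line at P: 55*x - 10*y - 165 = 0.

Step 1: f(3, 0) = 0, so P lies on C.
Step 2: partial derivatives
  f_x(x, y) = 6*x**2 - 4*x*y + y**2 + 2*y + 1, f_y(x, y) = -2*x**2 + 2*x*y + 2*x - 4*y + 2.
  f_x(P) = 55, f_y(P) = -10 (gradient nonzero, so P is smooth).
Step 3: tangent line at P: 55·(x − 3) + -10·(y − 0) = 0.
Expanding: 55*x - 10*y - 165 = 0.


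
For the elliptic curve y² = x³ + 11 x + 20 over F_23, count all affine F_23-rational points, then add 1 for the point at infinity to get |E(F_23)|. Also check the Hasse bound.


Affine points = {(1, 3), (1, 20), (2, 2), (2, 21), (4, 6), (4, 17), (5, 4), (5, 19), (6, 7), (6, 16), (7, 7), (7, 16), (10, 7), (10, 16), (11, 0), (15, 8), (15, 15), (18, 1), (18, 22), (19, 2), (19, 21), (20, 11), (20, 12), (21, 6), (21, 17), (22, 10), (22, 13)}; affine count = 27; |E(F_23)| = 28.

Discriminant check: Δ ∝ 4a³ + 27b² = 4·11³ + 27·20² = 4·1331 + 27·400 ≡ 1 (mod 23). Nonzero ⇒ E is nonsingular.
For each x ∈ F_23, compute rhs = x³ + 11·x + 20 mod 23, then count y ∈ F_23 with y² ≡ rhs.
  x = 0: rhs = 20, matching y values: none (0 points).
  x = 1: rhs = 9, matching y values: 3, 20 (2 points).
  x = 2: rhs = 4, matching y values: 2, 21 (2 points).
  x = 3: rhs = 11, matching y values: none (0 points).
  x = 4: rhs = 13, matching y values: 6, 17 (2 points).
  x = 5: rhs = 16, matching y values: 4, 19 (2 points).
  x = 6: rhs = 3, matching y values: 7, 16 (2 points).
  x = 7: rhs = 3, matching y values: 7, 16 (2 points).
  x = 8: rhs = 22, matching y values: none (0 points).
  x = 9: rhs = 20, matching y values: none (0 points).
  x = 10: rhs = 3, matching y values: 7, 16 (2 points).
  x = 11: rhs = 0, matching y values: 0 (1 points).
  x = 12: rhs = 17, matching y values: none (0 points).
  x = 13: rhs = 14, matching y values: none (0 points).
  x = 14: rhs = 20, matching y values: none (0 points).
  x = 15: rhs = 18, matching y values: 8, 15 (2 points).
  x = 16: rhs = 14, matching y values: none (0 points).
  x = 17: rhs = 14, matching y values: none (0 points).
  x = 18: rhs = 1, matching y values: 1, 22 (2 points).
  x = 19: rhs = 4, matching y values: 2, 21 (2 points).
  x = 20: rhs = 6, matching y values: 11, 12 (2 points).
  x = 21: rhs = 13, matching y values: 6, 17 (2 points).
  x = 22: rhs = 8, matching y values: 10, 13 (2 points).
Total affine count: 27.
Full point count |E(F_23)| = 27 + 1 = 28.
Hasse bound: |28 − (23+1)| = |4| = 4 ≤ 2√23 ≈ 9.5917 ✓.


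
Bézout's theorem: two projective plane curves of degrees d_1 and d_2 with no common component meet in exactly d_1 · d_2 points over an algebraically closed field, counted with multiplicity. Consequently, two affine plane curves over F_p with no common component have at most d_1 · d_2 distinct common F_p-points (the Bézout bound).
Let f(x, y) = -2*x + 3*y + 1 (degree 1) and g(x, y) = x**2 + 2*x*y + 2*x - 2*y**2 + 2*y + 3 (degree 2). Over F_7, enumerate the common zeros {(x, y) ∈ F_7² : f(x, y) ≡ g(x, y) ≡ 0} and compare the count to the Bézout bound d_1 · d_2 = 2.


Common zeros: {(5, 3), (6, 6)}; count = 2; Bézout bound = 2.

deg(f) = 1, deg(g) = 2, so Bézout bound = 2.
Scan x ∈ F_7. For each x, list the y ∈ F_7 with f(x, y) ≡ 0 and those with g(x, y) ≡ 0 (mod 7); the common zeros in that column are the intersection.
  x = 0: f ≡ 0 at y ∈ {2}; g ≡ 0 at y ∈ {4}; common: ∅.
  x = 1: f ≡ 0 at y ∈ {5}; g ≡ 0 at y ∈ {3, 6}; common: ∅.
  x = 2: f ≡ 0 at y ∈ {1}; g ≡ 0 at y ∈ ∅; common: ∅.
  x = 3: f ≡ 0 at y ∈ {4}; g ≡ 0 at y ∈ ∅; common: ∅.
  x = 4: f ≡ 0 at y ∈ {0}; g ≡ 0 at y ∈ {1, 4}; common: ∅.
  x = 5: f ≡ 0 at y ∈ {3}; g ≡ 0 at y ∈ {3}; common: {3}.
  x = 6: f ≡ 0 at y ∈ {6}; g ≡ 0 at y ∈ {1, 6}; common: {6}.
Collecting: common zeros = {(5, 3), (6, 6)}, so the count is 2.
Comparison with the Bézout bound: 2 ≤ 2 = deg(f)·deg(g), as expected for curves with no common component (the bound is attained).


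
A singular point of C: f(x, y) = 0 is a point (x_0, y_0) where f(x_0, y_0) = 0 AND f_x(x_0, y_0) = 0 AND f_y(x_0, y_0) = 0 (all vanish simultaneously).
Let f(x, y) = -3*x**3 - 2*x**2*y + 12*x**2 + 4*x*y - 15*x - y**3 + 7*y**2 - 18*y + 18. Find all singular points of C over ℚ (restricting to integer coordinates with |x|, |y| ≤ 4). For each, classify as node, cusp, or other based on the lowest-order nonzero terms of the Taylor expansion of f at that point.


Singular points: {(1, 2)}; classification: node.

Compute partial derivatives:
  f_x = -9*x**2 - 4*x*y + 24*x + 4*y - 15.
  f_y = -2*x**2 + 4*x - 3*y**2 + 14*y - 18.
Scan x_0 ∈ {−4, ..., 4}. For each x_0, f_y(x_0, y) is a polynomial in y; find its integer roots y ∈ {−4, ..., 4}, then test f_x and f at those candidates.
  x = -4: f_y(-4, y) = -3*y**2 + 14*y - 66; no integer root y with |y| ≤ 4.
  x = -3: f_y(-3, y) = -3*y**2 + 14*y - 48; no integer root y with |y| ≤ 4.
  x = -2: f_y(-2, y) = -3*y**2 + 14*y - 34; no integer root y with |y| ≤ 4.
  x = -1: f_y(-1, y) = -3*y**2 + 14*y - 24; no integer root y with |y| ≤ 4.
  x = 0: f_y(0, y) = -3*y**2 + 14*y - 18; no integer root y with |y| ≤ 4.
  x = 1: f_y(1, y) = -3*y**2 + 14*y - 16; vanishes at y ∈ {2}. (1, 2): f_x = 0, f = 0 — SINGULAR.
  x = 2: f_y(2, y) = -3*y**2 + 14*y - 18; no integer root y with |y| ≤ 4.
  x = 3: f_y(3, y) = -3*y**2 + 14*y - 24; no integer root y with |y| ≤ 4.
  x = 4: f_y(4, y) = -3*y**2 + 14*y - 34; no integer root y with |y| ≤ 4.
Only singular point on the grid: (1, 2).
Classify: substitute x = 1 + u, y = 2 + v and expand: f = -3*u**3 - 2*u**2*v - u**2 - v**3 + v**2.
No constant or linear terms (consistent with a singular point). Quadratic part: -u**2 + v**2. Cubic part: -3*u**3 - 2*u**2*v - v**3.
The quadratic part v**2 - u**2 = (v − u)(v + u) splits into two distinct linear factors, so there are two distinct tangent lines y − 2 = ±(x − 1) — this is a node (ordinary double point).
Classification: node.


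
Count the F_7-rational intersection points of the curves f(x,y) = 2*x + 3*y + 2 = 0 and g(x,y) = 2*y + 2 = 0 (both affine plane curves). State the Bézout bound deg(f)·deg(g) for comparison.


Common zeros: {(4, 6)}; count = 1; Bézout bound = 1.

deg(f) = 1, deg(g) = 1, so Bézout bound = 1.
Scan x ∈ F_7. For each x, list the y ∈ F_7 with f(x, y) ≡ 0 and those with g(x, y) ≡ 0 (mod 7); the common zeros in that column are the intersection.
  x = 0: f ≡ 0 at y ∈ {4}; g ≡ 0 at y ∈ {6}; common: ∅.
  x = 1: f ≡ 0 at y ∈ {1}; g ≡ 0 at y ∈ {6}; common: ∅.
  x = 2: f ≡ 0 at y ∈ {5}; g ≡ 0 at y ∈ {6}; common: ∅.
  x = 3: f ≡ 0 at y ∈ {2}; g ≡ 0 at y ∈ {6}; common: ∅.
  x = 4: f ≡ 0 at y ∈ {6}; g ≡ 0 at y ∈ {6}; common: {6}.
  x = 5: f ≡ 0 at y ∈ {3}; g ≡ 0 at y ∈ {6}; common: ∅.
  x = 6: f ≡ 0 at y ∈ {0}; g ≡ 0 at y ∈ {6}; common: ∅.
Collecting: common zeros = {(4, 6)}, so the count is 1.
Comparison with the Bézout bound: 1 ≤ 1 = deg(f)·deg(g), as expected for curves with no common component (the bound is attained).


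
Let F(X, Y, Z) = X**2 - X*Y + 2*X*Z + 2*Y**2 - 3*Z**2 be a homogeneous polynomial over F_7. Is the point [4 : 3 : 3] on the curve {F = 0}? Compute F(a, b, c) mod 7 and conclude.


F(4,3,3) ≡ 5 (mod 7); P is NOT on the curve.

Evaluate F(4, 3, 3) term-by-term (mod 7).
  X**2 ↦ 1·16·1·1 = 16
  -X*Y ↦ -1·4·3·1 = -12
  2*X*Z ↦ 2·4·1·3 = 24
  2*Y**2 ↦ 2·1·9·1 = 18
  -3*Z**2 ↦ -3·1·1·9 = -27
Sum: F(4, 3, 3) = (16) + (-12) + (24) + (18) + (-27) = 19.
Reducing mod 7: 19 ≡ 5 (mod 7).
Since F(a, b, c) ≡ 5 ≠ 0 (mod 7), P does NOT lie on the curve.


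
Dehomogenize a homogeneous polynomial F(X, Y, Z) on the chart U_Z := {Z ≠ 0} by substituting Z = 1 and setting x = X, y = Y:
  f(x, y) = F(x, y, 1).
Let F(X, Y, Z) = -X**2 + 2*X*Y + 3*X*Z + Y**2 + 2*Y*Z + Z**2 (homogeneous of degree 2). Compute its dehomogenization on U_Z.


f(x, y) = -x**2 + 2*x*y + 3*x + y**2 + 2*y + 1

On U_Z we set Z = 1. Each monomial c·X^i·Y^j·Z^k in F becomes c·x^i·y^j·1^k = c·x^i·y^j.
Substituting Z = 1: F(X, Y, 1) = -x**2 + 2*x*y + 3*x + y**2 + 2*y + 1.
Note: deg(f) ≤ deg(F) = 2; strict inequality happens when F is divisible by Z (lost terms).


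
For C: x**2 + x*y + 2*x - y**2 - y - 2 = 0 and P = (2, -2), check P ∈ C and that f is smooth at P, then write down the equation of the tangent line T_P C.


Tangent line at P: 4*x + 5*y + 2 = 0.

Step 1: f(2, -2) = 0, so P lies on C.
Step 2: partial derivatives
  f_x(x, y) = 2*x + y + 2, f_y(x, y) = x - 2*y - 1.
  f_x(P) = 4, f_y(P) = 5 (gradient nonzero, so P is smooth).
Step 3: tangent line at P: 4·(x − 2) + 5·(y − -2) = 0.
Expanding: 4*x + 5*y + 2 = 0.


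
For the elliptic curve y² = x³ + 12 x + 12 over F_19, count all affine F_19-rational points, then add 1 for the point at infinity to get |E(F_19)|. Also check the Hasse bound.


Affine points = {(1, 5), (1, 14), (2, 5), (2, 14), (5, 8), (5, 11), (10, 7), (10, 12), (13, 3), (13, 16), (14, 6), (14, 13), (16, 5), (16, 14)}; affine count = 14; |E(F_19)| = 15.

Discriminant check: Δ ∝ 4a³ + 27b² = 4·12³ + 27·12² = 4·1728 + 27·144 ≡ 8 (mod 19). Nonzero ⇒ E is nonsingular.
For each x ∈ F_19, compute rhs = x³ + 12·x + 12 mod 19, then count y ∈ F_19 with y² ≡ rhs.
  x = 0: rhs = 12, matching y values: none (0 points).
  x = 1: rhs = 6, matching y values: 5, 14 (2 points).
  x = 2: rhs = 6, matching y values: 5, 14 (2 points).
  x = 3: rhs = 18, matching y values: none (0 points).
  x = 4: rhs = 10, matching y values: none (0 points).
  x = 5: rhs = 7, matching y values: 8, 11 (2 points).
  x = 6: rhs = 15, matching y values: none (0 points).
  x = 7: rhs = 2, matching y values: none (0 points).
  x = 8: rhs = 12, matching y values: none (0 points).
  x = 9: rhs = 13, matching y values: none (0 points).
  x = 10: rhs = 11, matching y values: 7, 12 (2 points).
  x = 11: rhs = 12, matching y values: none (0 points).
  x = 12: rhs = 3, matching y values: none (0 points).
  x = 13: rhs = 9, matching y values: 3, 16 (2 points).
  x = 14: rhs = 17, matching y values: 6, 13 (2 points).
  x = 15: rhs = 14, matching y values: none (0 points).
  x = 16: rhs = 6, matching y values: 5, 14 (2 points).
  x = 17: rhs = 18, matching y values: none (0 points).
  x = 18: rhs = 18, matching y values: none (0 points).
Total affine count: 14.
Full point count |E(F_19)| = 14 + 1 = 15.
Hasse bound: |15 − (19+1)| = |-5| = 5 ≤ 2√19 ≈ 8.7178 ✓.


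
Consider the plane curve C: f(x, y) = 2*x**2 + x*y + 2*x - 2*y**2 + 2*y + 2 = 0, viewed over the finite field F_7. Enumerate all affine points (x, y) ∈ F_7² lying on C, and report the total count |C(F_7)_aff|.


Affine F_7-points: {(1, 1), (1, 4), (2, 0), (2, 2), (3, 2), (3, 4), (4, 0), (4, 3)}; count = 8.

For each of the 49 pairs (x, y) ∈ F_7², evaluate f(x, y) mod 7. Record the zeros.
  x = 0: [0↦2, 1↦2, 2↦5, 3↦4, 4↦6, 5↦4, 6↦5]  zeros at y ∈ ∅
  x = 1: [0↦6, 1↦0, 2↦4, 3↦4, 4↦0, 5↦6, 6↦1]  zeros at y ∈ {1, 4}
  x = 2: [0↦0, 1↦2, 2↦0, 3↦1, 4↦5, 5↦5, 6↦1]  zeros at y ∈ {0, 2}
  x = 3: [0↦5, 1↦1, 2↦0, 3↦2, 4↦0, 5↦1, 6↦5]  zeros at y ∈ {2, 4}
  x = 4: [0↦0, 1↦4, 2↦4, 3↦0, 4↦6, 5↦1, 6↦6]  zeros at y ∈ {0, 3}
  x = 5: [0↦6, 1↦4, 2↦5, 3↦2, 4↦2, 5↦5, 6↦4]  zeros at y ∈ ∅
  x = 6: [0↦2, 1↦1, 2↦3, 3↦1, 4↦2, 5↦6, 6↦6]  zeros at y ∈ ∅
Collecting zeros: affine points = {(1, 1), (1, 4), (2, 0), (2, 2), (3, 2), (3, 4), (4, 0), (4, 3)}.
Total count |C(F_7)_aff| = 8.


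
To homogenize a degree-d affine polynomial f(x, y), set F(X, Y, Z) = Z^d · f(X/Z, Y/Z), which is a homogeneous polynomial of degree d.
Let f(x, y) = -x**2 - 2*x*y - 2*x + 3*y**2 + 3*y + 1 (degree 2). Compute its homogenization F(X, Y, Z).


F(X, Y, Z) = -X**2 - 2*X*Y - 2*X*Z + 3*Y**2 + 3*Y*Z + Z**2

deg(f) = 2.
Substitute x = X/Z, y = Y/Z into f, then multiply by Z^2.
  monomial -1·x^2·y^0 ↦ -1·X^2·Y^0·Z^0.
  monomial -2·x^1·y^1 ↦ -2·X^1·Y^1·Z^0.
  monomial -2·x^1·y^0 ↦ -2·X^1·Y^0·Z^1.
  monomial 3·x^0·y^2 ↦ 3·X^0·Y^2·Z^0.
  monomial 3·x^0·y^1 ↦ 3·X^0·Y^1·Z^1.
  monomial 1·x^0·y^0 ↦ 1·X^0·Y^0·Z^2.
Collecting: F(X, Y, Z) = -X**2 - 2*X*Y - 2*X*Z + 3*Y**2 + 3*Y*Z + Z**2.


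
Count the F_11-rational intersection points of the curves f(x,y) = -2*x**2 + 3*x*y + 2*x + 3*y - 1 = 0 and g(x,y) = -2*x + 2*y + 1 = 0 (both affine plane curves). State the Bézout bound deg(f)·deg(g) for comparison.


Common zeros: {(4, 9), (9, 3)}; count = 2; Bézout bound = 2.

deg(f) = 2, deg(g) = 1, so Bézout bound = 2.
Scan x ∈ F_11. For each x, list the y ∈ F_11 with f(x, y) ≡ 0 and those with g(x, y) ≡ 0 (mod 11); the common zeros in that column are the intersection.
  x = 0: f ≡ 0 at y ∈ {4}; g ≡ 0 at y ∈ {5}; common: ∅.
  x = 1: f ≡ 0 at y ∈ {2}; g ≡ 0 at y ∈ {6}; common: ∅.
  x = 2: f ≡ 0 at y ∈ {3}; g ≡ 0 at y ∈ {7}; common: ∅.
  x = 3: f ≡ 0 at y ∈ {2}; g ≡ 0 at y ∈ {8}; common: ∅.
  x = 4: f ≡ 0 at y ∈ {9}; g ≡ 0 at y ∈ {9}; common: {9}.
  x = 5: f ≡ 0 at y ∈ {9}; g ≡ 0 at y ∈ {10}; common: ∅.
  x = 6: f ≡ 0 at y ∈ {5}; g ≡ 0 at y ∈ {0}; common: ∅.
  x = 7: f ≡ 0 at y ∈ {4}; g ≡ 0 at y ∈ {1}; common: ∅.
  x = 8: f ≡ 0 at y ∈ {5}; g ≡ 0 at y ∈ {2}; common: ∅.
  x = 9: f ≡ 0 at y ∈ {3}; g ≡ 0 at y ∈ {3}; common: {3}.
  x = 10: f ≡ 0 at y ∈ ∅; g ≡ 0 at y ∈ {4}; common: ∅.
Collecting: common zeros = {(4, 9), (9, 3)}, so the count is 2.
Comparison with the Bézout bound: 2 ≤ 2 = deg(f)·deg(g), as expected for curves with no common component (the bound is attained).


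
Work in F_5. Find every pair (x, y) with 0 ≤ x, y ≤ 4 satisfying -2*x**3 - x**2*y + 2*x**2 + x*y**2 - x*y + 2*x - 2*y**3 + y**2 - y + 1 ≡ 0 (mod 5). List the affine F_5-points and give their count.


Affine F_5-points: {(0, 4), (1, 1), (1, 4), (3, 1), (3, 2), (3, 4), (4, 1), (4, 2)}; count = 8.

For each of the 25 pairs (x, y) ∈ F_5², evaluate f(x, y) mod 5. Record the zeros.
  x = 0: [0↦1, 1↦4, 2↦2, 3↦3, 4↦0]  zeros at y ∈ {4}
  x = 1: [0↦3, 1↦0, 2↦4, 3↦3, 4↦0]  zeros at y ∈ {1, 4}
  x = 2: [0↦2, 1↦1, 2↦4, 3↦4, 4↦4]  zeros at y ∈ ∅
  x = 3: [0↦1, 1↦0, 2↦0, 3↦4, 4↦0]  zeros at y ∈ {1, 2, 4}
  x = 4: [0↦3, 1↦0, 2↦0, 3↦1, 4↦1]  zeros at y ∈ {1, 2}
Collecting zeros: affine points = {(0, 4), (1, 1), (1, 4), (3, 1), (3, 2), (3, 4), (4, 1), (4, 2)}.
Total count |C(F_5)_aff| = 8.


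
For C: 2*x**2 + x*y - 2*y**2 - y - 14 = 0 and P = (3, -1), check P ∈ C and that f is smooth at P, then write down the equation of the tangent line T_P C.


Tangent line at P: 11*x + 6*y - 27 = 0.

Step 1: f(3, -1) = 0, so P lies on C.
Step 2: partial derivatives
  f_x(x, y) = 4*x + y, f_y(x, y) = x - 4*y - 1.
  f_x(P) = 11, f_y(P) = 6 (gradient nonzero, so P is smooth).
Step 3: tangent line at P: 11·(x − 3) + 6·(y − -1) = 0.
Expanding: 11*x + 6*y - 27 = 0.


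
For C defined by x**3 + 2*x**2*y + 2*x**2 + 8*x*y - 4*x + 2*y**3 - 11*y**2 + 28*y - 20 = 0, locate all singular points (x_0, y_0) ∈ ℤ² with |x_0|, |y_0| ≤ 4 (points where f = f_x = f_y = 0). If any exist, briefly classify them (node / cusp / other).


Singular points: {(-2, 2)}; classification: cusp.

Compute partial derivatives:
  f_x = 3*x**2 + 4*x*y + 4*x + 8*y - 4.
  f_y = 2*x**2 + 8*x + 6*y**2 - 22*y + 28.
Scan x_0 ∈ {−4, ..., 4}. For each x_0, f_y(x_0, y) is a polynomial in y; find its integer roots y ∈ {−4, ..., 4}, then test f_x and f at those candidates.
  x = -4: f_y(-4, y) = 6*y**2 - 22*y + 28; no integer root y with |y| ≤ 4.
  x = -3: f_y(-3, y) = 6*y**2 - 22*y + 22; no integer root y with |y| ≤ 4.
  x = -2: f_y(-2, y) = 6*y**2 - 22*y + 20; vanishes at y ∈ {2}. (-2, 2): f_x = 0, f = 0 — SINGULAR.
  x = -1: f_y(-1, y) = 6*y**2 - 22*y + 22; no integer root y with |y| ≤ 4.
  x = 0: f_y(0, y) = 6*y**2 - 22*y + 28; no integer root y with |y| ≤ 4.
  x = 1: f_y(1, y) = 6*y**2 - 22*y + 38; no integer root y with |y| ≤ 4.
  x = 2: f_y(2, y) = 6*y**2 - 22*y + 52; no integer root y with |y| ≤ 4.
  x = 3: f_y(3, y) = 6*y**2 - 22*y + 70; no integer root y with |y| ≤ 4.
  x = 4: f_y(4, y) = 6*y**2 - 22*y + 92; no integer root y with |y| ≤ 4.
Only singular point on the grid: (-2, 2).
Classify: substitute x = -2 + u, y = 2 + v and expand: f = u**3 + 2*u**2*v + 2*v**3 + v**2.
No constant or linear terms (consistent with a singular point). Quadratic part: v**2. Cubic part: u**3 + 2*u**2*v + 2*v**3.
The quadratic part v**2 is a perfect square, so there is a single (double) tangent line v = 0, i.e. y = 2. Restricting the cubic part to that line (v = 0) leaves u**3 ≠ 0, so f is not divisible by v and the branch is v² ≈ -u**3 to lowest order — this is a cusp.
Classification: cusp.


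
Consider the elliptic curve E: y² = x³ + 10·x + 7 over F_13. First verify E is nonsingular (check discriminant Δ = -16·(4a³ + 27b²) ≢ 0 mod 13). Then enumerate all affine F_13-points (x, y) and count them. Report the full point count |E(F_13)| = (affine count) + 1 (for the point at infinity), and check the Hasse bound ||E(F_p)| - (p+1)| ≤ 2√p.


Affine points = {(2, 3), (2, 10), (3, 5), (3, 8), (5, 0), (6, 6), (6, 7), (7, 2), (7, 11), (8, 1), (8, 12), (12, 3), (12, 10)}; affine count = 13; |E(F_13)| = 14.

Discriminant check: Δ ∝ 4a³ + 27b² = 4·10³ + 27·7² = 4·1000 + 27·49 ≡ 6 (mod 13). Nonzero ⇒ E is nonsingular.
For each x ∈ F_13, compute rhs = x³ + 10·x + 7 mod 13, then count y ∈ F_13 with y² ≡ rhs.
  x = 0: rhs = 7, matching y values: none (0 points).
  x = 1: rhs = 5, matching y values: none (0 points).
  x = 2: rhs = 9, matching y values: 3, 10 (2 points).
  x = 3: rhs = 12, matching y values: 5, 8 (2 points).
  x = 4: rhs = 7, matching y values: none (0 points).
  x = 5: rhs = 0, matching y values: 0 (1 points).
  x = 6: rhs = 10, matching y values: 6, 7 (2 points).
  x = 7: rhs = 4, matching y values: 2, 11 (2 points).
  x = 8: rhs = 1, matching y values: 1, 12 (2 points).
  x = 9: rhs = 7, matching y values: none (0 points).
  x = 10: rhs = 2, matching y values: none (0 points).
  x = 11: rhs = 5, matching y values: none (0 points).
  x = 12: rhs = 9, matching y values: 3, 10 (2 points).
Total affine count: 13.
Full point count |E(F_13)| = 13 + 1 = 14.
Hasse bound: |14 − (13+1)| = |0| = 0 ≤ 2√13 ≈ 7.2111 ✓.
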